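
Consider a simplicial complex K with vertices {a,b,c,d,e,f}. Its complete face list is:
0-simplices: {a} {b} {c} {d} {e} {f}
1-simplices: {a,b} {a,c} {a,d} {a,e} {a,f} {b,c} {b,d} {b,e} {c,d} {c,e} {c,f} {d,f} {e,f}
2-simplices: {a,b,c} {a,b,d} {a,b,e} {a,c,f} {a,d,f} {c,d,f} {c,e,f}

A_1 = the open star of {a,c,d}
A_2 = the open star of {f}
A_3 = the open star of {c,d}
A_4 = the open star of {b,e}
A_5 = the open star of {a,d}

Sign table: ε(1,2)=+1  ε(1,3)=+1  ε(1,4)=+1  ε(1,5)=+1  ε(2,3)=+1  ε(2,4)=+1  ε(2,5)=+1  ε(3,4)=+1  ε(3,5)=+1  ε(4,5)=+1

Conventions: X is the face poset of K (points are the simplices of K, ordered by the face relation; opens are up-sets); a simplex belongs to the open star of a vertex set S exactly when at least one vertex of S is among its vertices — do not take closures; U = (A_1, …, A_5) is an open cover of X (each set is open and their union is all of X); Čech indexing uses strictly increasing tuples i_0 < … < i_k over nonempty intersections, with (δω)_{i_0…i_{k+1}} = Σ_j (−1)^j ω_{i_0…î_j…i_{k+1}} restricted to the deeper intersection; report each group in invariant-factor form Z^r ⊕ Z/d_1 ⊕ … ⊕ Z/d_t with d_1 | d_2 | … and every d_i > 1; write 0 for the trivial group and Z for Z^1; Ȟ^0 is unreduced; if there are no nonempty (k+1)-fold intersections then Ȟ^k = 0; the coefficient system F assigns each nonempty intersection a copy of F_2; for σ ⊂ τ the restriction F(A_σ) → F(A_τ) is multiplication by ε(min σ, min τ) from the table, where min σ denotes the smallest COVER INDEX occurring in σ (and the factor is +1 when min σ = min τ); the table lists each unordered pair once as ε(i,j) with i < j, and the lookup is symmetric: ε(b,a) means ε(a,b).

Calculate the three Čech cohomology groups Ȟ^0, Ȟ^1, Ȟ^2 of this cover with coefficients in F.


Ȟ^0 = Z/2,  Ȟ^1 = 0,  Ȟ^2 = 0

nonempty overlaps:
  A1={{a},{c},{d},{a,b},{a,c},{a,d},{a,e},{a,f},{b,c},{b,d},{c,d},{c,e},{c,f},{d,f},{a,b,c},{a,b,d},{a,b,e},{a,c,f},{a,d,f},{c,d,f},{c,e,f}} A2={{f},{a,f},{c,f},{d,f},{e,f},{a,c,f},{a,d,f},{c,d,f},{c,e,f}} A3={{c},{d},{a,c},{a,d},{b,c},{b,d},{c,d},{c,e},{c,f},{d,f},{a,b,c},{a,b,d},{a,c,f},{a,d,f},{c,d,f},{c,e,f}} A4={{b},{e},{a,b},{a,e},{b,c},{b,d},{b,e},{c,e},{e,f},{a,b,c},{a,b,d},{a,b,e},{c,e,f}} A5={{a},{d},{a,b},{a,c},{a,d},{a,e},{a,f},{b,d},{c,d},{d,f},{a,b,c},{a,b,d},{a,b,e},{a,c,f},{a,d,f},{c,d,f}}
  A12={{a,f},{c,f},{d,f},{a,c,f},{a,d,f},{c,d,f},{c,e,f}} A13={{c},{d},{a,c},{a,d},{b,c},{b,d},{c,d},{c,e},{c,f},{d,f},{a,b,c},{a,b,d},{a,c,f},{a,d,f},{c,d,f},{c,e,f}} A14={{a,b},{a,e},{b,c},{b,d},{c,e},{a,b,c},{a,b,d},{a,b,e},{c,e,f}} A15={{a},{d},{a,b},{a,c},{a,d},{a,e},{a,f},{b,d},{c,d},{d,f},{a,b,c},{a,b,d},{a,b,e},{a,c,f},{a,d,f},{c,d,f}} A23={{c,f},{d,f},{a,c,f},{a,d,f},{c,d,f},{c,e,f}} A24={{e,f},{c,e,f}} A25={{a,f},{d,f},{a,c,f},{a,d,f},{c,d,f}} A34={{b,c},{b,d},{c,e},{a,b,c},{a,b,d},{c,e,f}} A35={{d},{a,c},{a,d},{b,d},{c,d},{d,f},{a,b,c},{a,b,d},{a,c,f},{a,d,f},{c,d,f}} A45={{a,b},{a,e},{b,d},{a,b,c},{a,b,d},{a,b,e}}
  A123={{c,f},{d,f},{a,c,f},{a,d,f},{c,d,f},{c,e,f}} A124={{c,e,f}} A125={{a,f},{d,f},{a,c,f},{a,d,f},{c,d,f}} A134={{b,c},{b,d},{c,e},{a,b,c},{a,b,d},{c,e,f}} A135={{d},{a,c},{a,d},{b,d},{c,d},{d,f},{a,b,c},{a,b,d},{a,c,f},{a,d,f},{c,d,f}} A145={{a,b},{a,e},{b,d},{a,b,c},{a,b,d},{a,b,e}} A234={{c,e,f}} A235={{d,f},{a,c,f},{a,d,f},{c,d,f}} A345={{b,d},{a,b,c},{a,b,d}}
  A1234={{c,e,f}} A1235={{d,f},{a,c,f},{a,d,f},{c,d,f}} A1345={{b,d},{a,b,c},{a,b,d}}
C dims 5,10,9,3; δ0: rk_F2 4; δ1: rk_F2 6; δ2: rk_F2 3
degree 0: 5−4−0 = 1 → Ȟ^0 ≅ Z/2
degree 1: 10−6−4 = 0 → Ȟ^1 ≅ 0
degree 2: 9−3−6 = 0 → Ȟ^2 ≅ 0


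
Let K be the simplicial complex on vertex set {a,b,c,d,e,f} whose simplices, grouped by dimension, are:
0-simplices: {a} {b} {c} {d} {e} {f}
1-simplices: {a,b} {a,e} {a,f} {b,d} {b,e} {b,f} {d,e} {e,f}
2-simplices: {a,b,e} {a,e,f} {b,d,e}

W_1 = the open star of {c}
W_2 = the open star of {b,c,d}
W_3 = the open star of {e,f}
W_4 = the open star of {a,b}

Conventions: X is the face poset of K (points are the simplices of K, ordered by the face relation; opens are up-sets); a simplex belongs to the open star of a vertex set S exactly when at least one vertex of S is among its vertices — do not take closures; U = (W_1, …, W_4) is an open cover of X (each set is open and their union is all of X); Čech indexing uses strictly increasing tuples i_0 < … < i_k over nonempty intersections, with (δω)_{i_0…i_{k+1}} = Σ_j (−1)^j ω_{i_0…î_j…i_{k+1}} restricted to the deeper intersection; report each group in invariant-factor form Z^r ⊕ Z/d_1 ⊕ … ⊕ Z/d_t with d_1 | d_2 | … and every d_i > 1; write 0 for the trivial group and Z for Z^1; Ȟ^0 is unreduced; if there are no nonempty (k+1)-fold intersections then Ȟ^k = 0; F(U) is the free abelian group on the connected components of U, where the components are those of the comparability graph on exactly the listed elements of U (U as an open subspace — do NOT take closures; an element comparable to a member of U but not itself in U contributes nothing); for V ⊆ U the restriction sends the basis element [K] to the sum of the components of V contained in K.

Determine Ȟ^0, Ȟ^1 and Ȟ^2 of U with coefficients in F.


Ȟ^0(U;F) ≅ Z^2, Ȟ^1(U;F) ≅ Z, Ȟ^2(U;F) ≅ 0

nerve of the cover:
  W1={{c}} W2={{b},{c},{d},{a,b},{b,d},{b,e},{b,f},{d,e},{a,b,e},{b,d,e}} W3={{e},{f},{a,e},{a,f},{b,e},{b,f},{d,e},{e,f},{a,b,e},{a,e,f},{b,d,e}} W4={{a},{b},{a,b},{a,e},{a,f},{b,d},{b,e},{b,f},{a,b,e},{a,e,f},{b,d,e}}
  W12={{c}} W23={{b,e},{b,f},{d,e},{a,b,e},{b,d,e}} W24={{b},{a,b},{b,d},{b,e},{b,f},{a,b,e},{b,d,e}} W34={{a,e},{a,f},{b,e},{b,f},{a,b,e},{a,e,f},{b,d,e}}
  W234={{b,e},{b,f},{a,b,e},{b,d,e}}
components per intersection:
  W1: {{c}}
  W2: {{b},{d},{a,b},{b,d},{b,e},{b,f},{d,e},{a,b,e},{b,d,e}} {{c}}
  W3: {{e},{f},{a,e},{a,f},{b,e},{b,f},{d,e},{e,f},{a,b,e},{a,e,f},{b,d,e}}
  W4: {{a},{b},{a,b},{a,e},{a,f},{b,d},{b,e},{b,f},{a,b,e},{a,e,f},{b,d,e}}
  W12: {{c}}
  W23: {{b,e},{d,e},{a,b,e},{b,d,e}} {{b,f}}
  W24: {{b},{a,b},{b,d},{b,e},{b,f},{a,b,e},{b,d,e}}
  W34: {{a,e},{a,f},{b,e},{a,b,e},{a,e,f},{b,d,e}} {{b,f}}
  W234: {{b,e},{a,b,e},{b,d,e}} {{b,f}}
C dims 5,6,2; δ0: rk 3, SNF 1^3; δ1: rk 2, SNF 1^2
Ȟ^0 = (5 − 3) − 0 = 2, so Ȟ^0 ≅ Z^2
Ȟ^1 = (6 − 2) − 3 = 1, so Ȟ^1 ≅ Z
Ȟ^2 = (2 − 0) − 2 = 0, so Ȟ^2 ≅ 0


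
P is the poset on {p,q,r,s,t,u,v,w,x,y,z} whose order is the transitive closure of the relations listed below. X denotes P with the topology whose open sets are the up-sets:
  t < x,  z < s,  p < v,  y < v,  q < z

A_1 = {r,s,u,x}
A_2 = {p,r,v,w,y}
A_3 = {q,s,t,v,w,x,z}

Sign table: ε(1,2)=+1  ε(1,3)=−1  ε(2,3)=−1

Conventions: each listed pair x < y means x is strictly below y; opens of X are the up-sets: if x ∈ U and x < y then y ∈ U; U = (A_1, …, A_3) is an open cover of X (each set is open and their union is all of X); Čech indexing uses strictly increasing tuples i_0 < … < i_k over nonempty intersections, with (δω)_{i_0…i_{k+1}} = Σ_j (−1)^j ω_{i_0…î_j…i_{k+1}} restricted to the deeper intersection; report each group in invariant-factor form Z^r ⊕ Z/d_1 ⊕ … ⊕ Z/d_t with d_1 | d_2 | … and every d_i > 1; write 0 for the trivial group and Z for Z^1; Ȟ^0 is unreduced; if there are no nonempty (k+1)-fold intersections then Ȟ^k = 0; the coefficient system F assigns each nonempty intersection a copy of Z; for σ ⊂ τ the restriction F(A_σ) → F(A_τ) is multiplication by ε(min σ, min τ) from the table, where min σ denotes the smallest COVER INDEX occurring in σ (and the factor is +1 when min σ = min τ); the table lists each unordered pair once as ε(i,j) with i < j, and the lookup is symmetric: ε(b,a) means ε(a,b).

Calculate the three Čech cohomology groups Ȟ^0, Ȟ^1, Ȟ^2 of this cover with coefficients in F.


Ȟ^0(U;F) ≅ Z,  Ȟ^1(U;F) ≅ Z,  Ȟ^2(U;F) ≅ 0

nerve of the cover:
  A12={r} A13={s,x} A23={v,w}
C dims 3,3; δ0: rk 2, SNF 1^2
Ȟ^0 = (3 − 2) − 0 = 1, so Ȟ^0 ≅ Z
Ȟ^1 = (3 − 0) − 2 = 1, so Ȟ^1 ≅ Z
Ȟ^2 = (0 − 0) − 0 = 0, so Ȟ^2 ≅ 0


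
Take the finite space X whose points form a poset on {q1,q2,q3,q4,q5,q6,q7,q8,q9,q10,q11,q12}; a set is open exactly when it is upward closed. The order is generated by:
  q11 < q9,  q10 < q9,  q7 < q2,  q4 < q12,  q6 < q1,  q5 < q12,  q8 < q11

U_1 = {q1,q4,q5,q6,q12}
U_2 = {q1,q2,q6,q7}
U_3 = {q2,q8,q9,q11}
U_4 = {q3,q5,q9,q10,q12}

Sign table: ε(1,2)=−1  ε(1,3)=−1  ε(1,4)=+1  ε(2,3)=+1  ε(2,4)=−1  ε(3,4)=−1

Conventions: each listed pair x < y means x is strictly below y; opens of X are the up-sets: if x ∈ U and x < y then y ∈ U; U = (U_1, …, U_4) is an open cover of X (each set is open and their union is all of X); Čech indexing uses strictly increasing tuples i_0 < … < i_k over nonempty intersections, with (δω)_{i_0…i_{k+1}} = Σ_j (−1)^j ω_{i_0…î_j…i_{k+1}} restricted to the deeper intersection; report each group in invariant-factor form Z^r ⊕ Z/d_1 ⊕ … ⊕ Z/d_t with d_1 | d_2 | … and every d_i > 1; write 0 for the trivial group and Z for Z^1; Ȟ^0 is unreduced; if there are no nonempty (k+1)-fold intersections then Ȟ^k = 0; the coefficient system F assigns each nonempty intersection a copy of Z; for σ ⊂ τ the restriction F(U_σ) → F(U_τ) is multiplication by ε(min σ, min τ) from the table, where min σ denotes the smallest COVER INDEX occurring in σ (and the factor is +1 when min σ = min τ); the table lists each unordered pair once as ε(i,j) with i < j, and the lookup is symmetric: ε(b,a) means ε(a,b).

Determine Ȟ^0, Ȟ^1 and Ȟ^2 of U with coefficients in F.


Ȟ^0 ≅ Z, Ȟ^1 ≅ Z, Ȟ^2 ≅ 0

nerve of the cover:
  U12={q1,q6} U14={q5,q12} U23={q2} U34={q9}
C dims 4,4; δ0: rk 3, SNF 1^3
Ȟ^0 = (4 − 3) − 0 = 1, so Ȟ^0 ≅ Z
Ȟ^1 = (4 − 0) − 3 = 1, so Ȟ^1 ≅ Z
Ȟ^2 = (0 − 0) − 0 = 0, so Ȟ^2 ≅ 0


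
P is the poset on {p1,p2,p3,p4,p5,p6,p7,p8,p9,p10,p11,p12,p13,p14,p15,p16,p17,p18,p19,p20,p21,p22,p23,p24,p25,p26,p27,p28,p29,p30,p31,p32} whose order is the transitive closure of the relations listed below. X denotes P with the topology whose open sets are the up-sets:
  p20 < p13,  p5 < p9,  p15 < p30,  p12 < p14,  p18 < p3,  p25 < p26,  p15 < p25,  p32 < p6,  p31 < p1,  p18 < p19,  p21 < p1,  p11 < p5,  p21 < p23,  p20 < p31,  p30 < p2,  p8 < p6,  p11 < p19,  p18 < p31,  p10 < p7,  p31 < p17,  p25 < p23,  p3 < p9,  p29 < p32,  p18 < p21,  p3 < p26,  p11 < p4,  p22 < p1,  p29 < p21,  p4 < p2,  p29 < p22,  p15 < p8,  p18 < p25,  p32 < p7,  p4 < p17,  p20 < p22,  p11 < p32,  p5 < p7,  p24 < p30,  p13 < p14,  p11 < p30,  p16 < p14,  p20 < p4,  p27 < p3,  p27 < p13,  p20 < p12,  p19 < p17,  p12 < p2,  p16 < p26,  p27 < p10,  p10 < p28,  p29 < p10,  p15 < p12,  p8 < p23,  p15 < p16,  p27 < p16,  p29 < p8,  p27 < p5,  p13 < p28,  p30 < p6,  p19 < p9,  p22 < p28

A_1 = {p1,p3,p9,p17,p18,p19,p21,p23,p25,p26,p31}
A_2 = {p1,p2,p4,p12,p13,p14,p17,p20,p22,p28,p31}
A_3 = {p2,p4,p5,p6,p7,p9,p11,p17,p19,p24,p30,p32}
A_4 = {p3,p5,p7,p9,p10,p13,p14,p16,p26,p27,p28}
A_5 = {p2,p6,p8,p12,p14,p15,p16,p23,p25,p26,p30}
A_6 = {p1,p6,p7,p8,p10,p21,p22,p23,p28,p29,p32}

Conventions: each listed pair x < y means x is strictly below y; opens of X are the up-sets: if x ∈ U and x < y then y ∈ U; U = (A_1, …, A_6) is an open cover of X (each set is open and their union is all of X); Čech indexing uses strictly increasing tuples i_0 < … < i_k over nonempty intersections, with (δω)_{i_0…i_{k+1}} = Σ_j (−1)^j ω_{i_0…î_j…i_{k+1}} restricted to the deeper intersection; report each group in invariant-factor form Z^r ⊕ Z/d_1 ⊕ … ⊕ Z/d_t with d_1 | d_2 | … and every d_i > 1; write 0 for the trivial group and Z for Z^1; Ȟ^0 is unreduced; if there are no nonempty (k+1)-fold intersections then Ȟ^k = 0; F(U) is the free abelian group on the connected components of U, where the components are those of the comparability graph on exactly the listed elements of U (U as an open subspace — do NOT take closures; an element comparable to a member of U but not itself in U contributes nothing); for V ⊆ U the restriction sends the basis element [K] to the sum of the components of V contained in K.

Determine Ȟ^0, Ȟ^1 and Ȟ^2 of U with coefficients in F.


Ȟ^0(U;F) ≅ Z; Ȟ^1(U;F) ≅ 0; Ȟ^2(U;F) ≅ Z/2

intersection data:
  A12={p1,p17,p31} A13={p9,p17,p19} A14={p3,p9,p26} A15={p23,p25,p26} A16={p1,p21,p23} A23={p2,p4,p17} A24={p13,p14,p28} A25={p2,p12,p14} A26={p1,p22,p28} A34={p5,p7,p9} A35={p2,p6,p30} A36={p6,p7,p32} A45={p14,p16,p26} A46={p7,p10,p28} A56={p6,p8,p23}
  A123={p17} A126={p1} A134={p9} A145={p26} A156={p23} A235={p2} A245={p14} A246={p28} A346={p7} A356={p6}
components per intersection:
  A1: {p1,p3,p9,p17,p18,p19,p21,p23,p25,p26,p31}
  A2: {p1,p2,p4,p12,p13,p14,p17,p20,p22,p28,p31}
  A3: {p2,p4,p5,p6,p7,p9,p11,p17,p19,p24,p30,p32}
  A4: {p3,p5,p7,p9,p10,p13,p14,p16,p26,p27,p28}
  A5: {p2,p6,p8,p12,p14,p15,p16,p23,p25,p26,p30}
  A6: {p1,p6,p7,p8,p10,p21,p22,p23,p28,p29,p32}
  A12: {p1,p17,p31}
  A13: {p9,p17,p19}
  A14: {p3,p9,p26}
  A15: {p23,p25,p26}
  A16: {p1,p21,p23}
  A23: {p2,p4,p17}
  A24: {p13,p14,p28}
  A25: {p2,p12,p14}
  A26: {p1,p22,p28}
  A34: {p5,p7,p9}
  A35: {p2,p6,p30}
  A36: {p6,p7,p32}
  A45: {p14,p16,p26}
  A46: {p7,p10,p28}
  A56: {p6,p8,p23}
  A123: {p17}
  A126: {p1}
  A134: {p9}
  A145: {p26}
  A156: {p23}
  A235: {p2}
  A245: {p14}
  A246: {p28}
  A346: {p7}
  A356: {p6}
C dims 6,15,10; δ0: rk 5, SNF 1^5; δ1: rk 10, SNF 1^9·2
Ȟ^0 = (6 − 5) − 0 = 1, so Ȟ^0 ≅ Z
Ȟ^1 = (15 − 10) − 5 = 0, so Ȟ^1 ≅ 0
Ȟ^2 = (10 − 0) − 10 = 0 plus torsion [2], so Ȟ^2 ≅ Z/2


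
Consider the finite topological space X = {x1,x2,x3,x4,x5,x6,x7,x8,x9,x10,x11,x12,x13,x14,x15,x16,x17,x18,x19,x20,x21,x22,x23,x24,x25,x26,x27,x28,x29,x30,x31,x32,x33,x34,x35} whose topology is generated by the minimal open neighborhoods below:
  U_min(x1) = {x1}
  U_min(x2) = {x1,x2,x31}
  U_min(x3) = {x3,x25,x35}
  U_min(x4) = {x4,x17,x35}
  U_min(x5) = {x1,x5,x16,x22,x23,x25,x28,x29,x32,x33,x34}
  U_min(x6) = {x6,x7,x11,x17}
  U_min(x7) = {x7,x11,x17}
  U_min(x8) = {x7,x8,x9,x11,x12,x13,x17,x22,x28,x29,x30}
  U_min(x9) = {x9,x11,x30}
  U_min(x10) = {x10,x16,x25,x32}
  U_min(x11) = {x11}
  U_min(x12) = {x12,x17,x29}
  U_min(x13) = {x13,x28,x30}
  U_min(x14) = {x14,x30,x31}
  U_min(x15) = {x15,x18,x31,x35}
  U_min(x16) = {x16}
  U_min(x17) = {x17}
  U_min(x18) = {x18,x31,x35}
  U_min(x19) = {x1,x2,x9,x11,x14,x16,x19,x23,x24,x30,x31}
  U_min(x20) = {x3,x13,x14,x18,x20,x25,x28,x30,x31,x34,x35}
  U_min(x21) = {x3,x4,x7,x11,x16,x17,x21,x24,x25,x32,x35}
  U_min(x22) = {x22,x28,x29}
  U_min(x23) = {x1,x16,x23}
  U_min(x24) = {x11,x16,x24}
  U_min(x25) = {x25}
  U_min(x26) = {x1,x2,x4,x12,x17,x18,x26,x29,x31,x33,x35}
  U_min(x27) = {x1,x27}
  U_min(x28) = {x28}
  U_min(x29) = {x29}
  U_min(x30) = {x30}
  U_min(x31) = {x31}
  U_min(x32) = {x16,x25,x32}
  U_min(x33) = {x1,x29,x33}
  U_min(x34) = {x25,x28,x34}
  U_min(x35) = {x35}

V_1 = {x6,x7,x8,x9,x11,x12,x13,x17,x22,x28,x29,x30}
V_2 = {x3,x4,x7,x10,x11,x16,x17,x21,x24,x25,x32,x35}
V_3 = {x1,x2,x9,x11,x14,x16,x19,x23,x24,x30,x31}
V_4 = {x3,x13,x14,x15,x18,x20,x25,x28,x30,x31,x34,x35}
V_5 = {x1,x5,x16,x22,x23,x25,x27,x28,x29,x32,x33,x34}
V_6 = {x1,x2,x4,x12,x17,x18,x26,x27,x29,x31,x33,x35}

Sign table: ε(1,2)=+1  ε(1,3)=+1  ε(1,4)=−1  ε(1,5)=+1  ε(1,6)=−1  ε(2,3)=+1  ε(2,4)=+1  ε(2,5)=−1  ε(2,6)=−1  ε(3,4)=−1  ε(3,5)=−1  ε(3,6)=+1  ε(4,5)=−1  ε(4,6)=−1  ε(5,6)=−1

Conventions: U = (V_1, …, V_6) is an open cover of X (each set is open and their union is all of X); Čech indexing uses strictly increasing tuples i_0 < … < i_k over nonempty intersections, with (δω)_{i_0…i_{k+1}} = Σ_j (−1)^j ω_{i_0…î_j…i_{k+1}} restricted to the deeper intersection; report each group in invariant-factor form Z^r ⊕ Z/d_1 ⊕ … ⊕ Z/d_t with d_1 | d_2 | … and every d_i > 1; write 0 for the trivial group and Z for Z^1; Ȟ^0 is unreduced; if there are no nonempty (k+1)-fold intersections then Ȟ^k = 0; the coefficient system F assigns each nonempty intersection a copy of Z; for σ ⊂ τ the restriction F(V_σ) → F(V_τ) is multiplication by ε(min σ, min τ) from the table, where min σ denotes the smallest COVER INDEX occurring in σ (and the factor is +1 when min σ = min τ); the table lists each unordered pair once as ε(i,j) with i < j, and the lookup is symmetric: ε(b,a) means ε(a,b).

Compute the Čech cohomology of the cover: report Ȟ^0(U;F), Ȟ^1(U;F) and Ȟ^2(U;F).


Ȟ^0 ≅ 0,  Ȟ^1 ≅ Z/2,  Ȟ^2 ≅ Z

nonempty intersections:
  V12={x7,x11,x17} V13={x9,x11,x30} V14={x13,x28,x30} V15={x22,x28,x29} V16={x12,x17,x29} V23={x11,x16,x24} V24={x3,x25,x35} V25={x16,x25,x32} V26={x4,x17,x35} V34={x14,x30,x31} V35={x1,x16,x23} V36={x1,x2,x31} V45={x25,x28,x34} V46={x18,x31,x35} V56={x1,x27,x29,x33}
  V123={x11} V126={x17} V134={x30} V145={x28} V156={x29} V235={x16} V245={x25} V246={x35} V346={x31} V356={x1}
C dims 6,15,10; δ0: rk 6, SNF 1^5·2; δ1: rk 9, SNF 1^9
Ȟ^0: (6−6)−0=0 ⇒ 0
Ȟ^1: (15−9)−6=0 plus torsion [2] ⇒ Z/2
Ȟ^2: (10−0)−9=1 ⇒ Z


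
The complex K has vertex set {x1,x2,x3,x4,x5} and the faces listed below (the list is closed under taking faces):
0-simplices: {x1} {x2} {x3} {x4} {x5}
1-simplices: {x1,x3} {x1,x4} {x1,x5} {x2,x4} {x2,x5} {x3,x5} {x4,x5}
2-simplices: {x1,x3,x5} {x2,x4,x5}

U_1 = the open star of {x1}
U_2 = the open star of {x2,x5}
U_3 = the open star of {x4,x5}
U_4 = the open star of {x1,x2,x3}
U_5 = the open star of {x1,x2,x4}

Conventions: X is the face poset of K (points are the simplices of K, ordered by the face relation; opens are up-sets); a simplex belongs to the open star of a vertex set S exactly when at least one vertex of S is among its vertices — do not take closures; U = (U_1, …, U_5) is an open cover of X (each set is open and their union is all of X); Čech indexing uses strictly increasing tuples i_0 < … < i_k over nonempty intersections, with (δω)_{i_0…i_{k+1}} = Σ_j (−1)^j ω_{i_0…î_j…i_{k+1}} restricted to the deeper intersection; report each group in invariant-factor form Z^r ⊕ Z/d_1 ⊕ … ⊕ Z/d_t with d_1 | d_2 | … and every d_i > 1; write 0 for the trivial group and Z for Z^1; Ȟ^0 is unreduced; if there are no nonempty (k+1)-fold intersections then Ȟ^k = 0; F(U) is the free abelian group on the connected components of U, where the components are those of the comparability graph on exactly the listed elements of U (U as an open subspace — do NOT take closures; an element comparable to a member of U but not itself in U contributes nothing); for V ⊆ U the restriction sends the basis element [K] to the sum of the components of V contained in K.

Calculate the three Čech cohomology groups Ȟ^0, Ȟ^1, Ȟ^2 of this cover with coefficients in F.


nerve simplices:
  U1={{x1},{x1,x3},{x1,x4},{x1,x5},{x1,x3,x5}} U2={{x2},{x5},{x1,x5},{x2,x4},{x2,x5},{x3,x5},{x4,x5},{x1,x3,x5},{x2,x4,x5}} U3={{x4},{x5},{x1,x4},{x1,x5},{x2,x4},{x2,x5},{x3,x5},{x4,x5},{x1,x3,x5},{x2,x4,x5}} U4={{x1},{x2},{x3},{x1,x3},{x1,x4},{x1,x5},{x2,x4},{x2,x5},{x3,x5},{x1,x3,x5},{x2,x4,x5}} U5={{x1},{x2},{x4},{x1,x3},{x1,x4},{x1,x5},{x2,x4},{x2,x5},{x4,x5},{x1,x3,x5},{x2,x4,x5}}
  U12={{x1,x5},{x1,x3,x5}} U13={{x1,x4},{x1,x5},{x1,x3,x5}} U14={{x1},{x1,x3},{x1,x4},{x1,x5},{x1,x3,x5}} U15={{x1},{x1,x3},{x1,x4},{x1,x5},{x1,x3,x5}} U23={{x5},{x1,x5},{x2,x4},{x2,x5},{x3,x5},{x4,x5},{x1,x3,x5},{x2,x4,x5}} U24={{x2},{x1,x5},{x2,x4},{x2,x5},{x3,x5},{x1,x3,x5},{x2,x4,x5}} U25={{x2},{x1,x5},{x2,x4},{x2,x5},{x4,x5},{x1,x3,x5},{x2,x4,x5}} U34={{x1,x4},{x1,x5},{x2,x4},{x2,x5},{x3,x5},{x1,x3,x5},{x2,x4,x5}} U35={{x4},{x1,x4},{x1,x5},{x2,x4},{x2,x5},{x4,x5},{x1,x3,x5},{x2,x4,x5}} U45={{x1},{x2},{x1,x3},{x1,x4},{x1,x5},{x2,x4},{x2,x5},{x1,x3,x5},{x2,x4,x5}}
  U123={{x1,x5},{x1,x3,x5}} U124={{x1,x5},{x1,x3,x5}} U125={{x1,x5},{x1,x3,x5}} U134={{x1,x4},{x1,x5},{x1,x3,x5}} U135={{x1,x4},{x1,x5},{x1,x3,x5}} U145={{x1},{x1,x3},{x1,x4},{x1,x5},{x1,x3,x5}} U234={{x1,x5},{x2,x4},{x2,x5},{x3,x5},{x1,x3,x5},{x2,x4,x5}} U235={{x1,x5},{x2,x4},{x2,x5},{x4,x5},{x1,x3,x5},{x2,x4,x5}} U245={{x2},{x1,x5},{x2,x4},{x2,x5},{x1,x3,x5},{x2,x4,x5}} U345={{x1,x4},{x1,x5},{x2,x4},{x2,x5},{x1,x3,x5},{x2,x4,x5}}
  U1234={{x1,x5},{x1,x3,x5}} U1235={{x1,x5},{x1,x3,x5}} U1245={{x1,x5},{x1,x3,x5}} U1345={{x1,x4},{x1,x5},{x1,x3,x5}} U2345={{x1,x5},{x2,x4},{x2,x5},{x1,x3,x5},{x2,x4,x5}}
  U12345={{x1,x5},{x1,x3,x5}}
components per intersection:
  U1: {{x1},{x1,x3},{x1,x4},{x1,x5},{x1,x3,x5}}
  U2: {{x2},{x5},{x1,x5},{x2,x4},{x2,x5},{x3,x5},{x4,x5},{x1,x3,x5},{x2,x4,x5}}
  U3: {{x4},{x5},{x1,x4},{x1,x5},{x2,x4},{x2,x5},{x3,x5},{x4,x5},{x1,x3,x5},{x2,x4,x5}}
  U4: {{x1},{x3},{x1,x3},{x1,x4},{x1,x5},{x3,x5},{x1,x3,x5}} {{x2},{x2,x4},{x2,x5},{x2,x4,x5}}
  U5: {{x1},{x2},{x4},{x1,x3},{x1,x4},{x1,x5},{x2,x4},{x2,x5},{x4,x5},{x1,x3,x5},{x2,x4,x5}}
  U12: {{x1,x5},{x1,x3,x5}}
  U13: {{x1,x4}} {{x1,x5},{x1,x3,x5}}
  U14: {{x1},{x1,x3},{x1,x4},{x1,x5},{x1,x3,x5}}
  U15: {{x1},{x1,x3},{x1,x4},{x1,x5},{x1,x3,x5}}
  U23: {{x5},{x1,x5},{x2,x4},{x2,x5},{x3,x5},{x4,x5},{x1,x3,x5},{x2,x4,x5}}
  U24: {{x2},{x2,x4},{x2,x5},{x2,x4,x5}} {{x1,x5},{x3,x5},{x1,x3,x5}}
  U25: {{x2},{x2,x4},{x2,x5},{x4,x5},{x2,x4,x5}} {{x1,x5},{x1,x3,x5}}
  U34: {{x1,x4}} {{x1,x5},{x3,x5},{x1,x3,x5}} {{x2,x4},{x2,x5},{x2,x4,x5}}
  U35: {{x4},{x1,x4},{x2,x4},{x2,x5},{x4,x5},{x2,x4,x5}} {{x1,x5},{x1,x3,x5}}
  U45: {{x1},{x1,x3},{x1,x4},{x1,x5},{x1,x3,x5}} {{x2},{x2,x4},{x2,x5},{x2,x4,x5}}
  U123: {{x1,x5},{x1,x3,x5}}
  U124: {{x1,x5},{x1,x3,x5}}
  U125: {{x1,x5},{x1,x3,x5}}
  U134: {{x1,x4}} {{x1,x5},{x1,x3,x5}}
  U135: {{x1,x4}} {{x1,x5},{x1,x3,x5}}
  U145: {{x1},{x1,x3},{x1,x4},{x1,x5},{x1,x3,x5}}
  U234: {{x1,x5},{x3,x5},{x1,x3,x5}} {{x2,x4},{x2,x5},{x2,x4,x5}}
  U235: {{x1,x5},{x1,x3,x5}} {{x2,x4},{x2,x5},{x4,x5},{x2,x4,x5}}
  U245: {{x2},{x2,x4},{x2,x5},{x2,x4,x5}} {{x1,x5},{x1,x3,x5}}
  U345: {{x1,x4}} {{x1,x5},{x1,x3,x5}} {{x2,x4},{x2,x5},{x2,x4,x5}}
  U1234: {{x1,x5},{x1,x3,x5}}
  U1235: {{x1,x5},{x1,x3,x5}}
  U1245: {{x1,x5},{x1,x3,x5}}
  U1345: {{x1,x4}} {{x1,x5},{x1,x3,x5}}
  U2345: {{x1,x5},{x1,x3,x5}} {{x2,x4},{x2,x5},{x2,x4,x5}}
  U12345: {{x1,x5},{x1,x3,x5}}
C dims 6,17,17,7; δ0: rk 5, SNF 1^5; δ1: rk 11, SNF 1^11; δ2: rk 6, SNF 1^6
degree 0: 6−5−0 = 1 → Ȟ^0 ≅ Z
degree 1: 17−11−5 = 1 → Ȟ^1 ≅ Z
degree 2: 17−6−11 = 0 → Ȟ^2 ≅ 0

Ȟ^0(U;F) ≅ Z, Ȟ^1(U;F) ≅ Z and Ȟ^2(U;F) ≅ 0


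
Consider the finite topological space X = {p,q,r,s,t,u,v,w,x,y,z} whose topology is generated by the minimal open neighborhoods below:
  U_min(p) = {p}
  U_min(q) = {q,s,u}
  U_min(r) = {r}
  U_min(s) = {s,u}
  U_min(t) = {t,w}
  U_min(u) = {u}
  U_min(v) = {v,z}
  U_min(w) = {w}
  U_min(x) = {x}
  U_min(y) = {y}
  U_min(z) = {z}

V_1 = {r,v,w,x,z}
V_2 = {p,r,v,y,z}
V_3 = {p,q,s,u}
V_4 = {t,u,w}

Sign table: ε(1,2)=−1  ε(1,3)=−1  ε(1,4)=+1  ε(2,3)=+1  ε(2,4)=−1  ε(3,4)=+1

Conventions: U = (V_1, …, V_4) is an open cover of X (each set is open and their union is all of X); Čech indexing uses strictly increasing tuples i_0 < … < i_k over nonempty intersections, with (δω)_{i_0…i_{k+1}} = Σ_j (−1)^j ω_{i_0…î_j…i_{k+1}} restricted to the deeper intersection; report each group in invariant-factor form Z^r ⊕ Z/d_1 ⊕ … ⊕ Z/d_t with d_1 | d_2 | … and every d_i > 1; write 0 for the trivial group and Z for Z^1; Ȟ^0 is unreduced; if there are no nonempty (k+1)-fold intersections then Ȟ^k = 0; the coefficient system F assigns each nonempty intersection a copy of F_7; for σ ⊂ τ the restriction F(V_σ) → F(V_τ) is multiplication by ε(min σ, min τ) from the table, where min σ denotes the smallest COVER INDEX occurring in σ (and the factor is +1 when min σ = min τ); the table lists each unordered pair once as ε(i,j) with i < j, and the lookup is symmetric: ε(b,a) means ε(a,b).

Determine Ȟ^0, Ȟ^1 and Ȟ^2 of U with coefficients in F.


cover nerve:
  V12={r,v,z} V14={w} V23={p} V34={u}
C dims 4,4; δ0: rk_F7 4
Ȟ^0: (4−4)−0=0 ⇒ 0
Ȟ^1: (4−0)−4=0 ⇒ 0
Ȟ^2: (0−0)−0=0 ⇒ 0

Ȟ^0(U;F) ≅ 0,  Ȟ^1(U;F) ≅ 0,  Ȟ^2(U;F) ≅ 0


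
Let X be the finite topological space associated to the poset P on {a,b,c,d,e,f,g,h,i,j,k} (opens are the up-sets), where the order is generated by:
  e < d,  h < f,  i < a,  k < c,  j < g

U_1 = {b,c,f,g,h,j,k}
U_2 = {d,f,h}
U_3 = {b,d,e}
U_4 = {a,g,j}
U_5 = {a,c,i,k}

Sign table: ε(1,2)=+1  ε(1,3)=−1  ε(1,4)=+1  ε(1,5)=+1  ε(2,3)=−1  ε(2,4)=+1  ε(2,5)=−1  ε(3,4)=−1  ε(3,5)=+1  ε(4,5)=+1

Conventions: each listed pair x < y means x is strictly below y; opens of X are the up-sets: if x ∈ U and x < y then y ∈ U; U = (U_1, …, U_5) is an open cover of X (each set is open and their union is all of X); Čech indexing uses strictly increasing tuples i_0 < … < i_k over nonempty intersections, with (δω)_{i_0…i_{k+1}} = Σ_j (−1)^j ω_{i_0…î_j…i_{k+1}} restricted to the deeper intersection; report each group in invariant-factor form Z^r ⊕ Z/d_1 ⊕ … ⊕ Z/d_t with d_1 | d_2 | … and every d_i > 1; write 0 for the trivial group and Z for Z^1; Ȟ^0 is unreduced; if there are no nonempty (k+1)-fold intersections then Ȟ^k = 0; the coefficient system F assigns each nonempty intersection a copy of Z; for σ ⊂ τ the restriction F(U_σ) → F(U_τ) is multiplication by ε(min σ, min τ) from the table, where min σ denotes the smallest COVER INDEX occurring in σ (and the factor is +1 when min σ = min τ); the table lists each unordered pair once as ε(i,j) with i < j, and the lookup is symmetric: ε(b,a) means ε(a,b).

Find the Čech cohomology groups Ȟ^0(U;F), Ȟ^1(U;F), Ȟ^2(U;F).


Ȟ^0 ≅ Z, Ȟ^1 ≅ Z^2, Ȟ^2 ≅ 0

nonempty intersections:
  U12={f,h} U13={b} U14={g,j} U15={c,k} U23={d} U45={a}
C dims 5,6; δ0: rk 4, SNF 1^4
Ȟ^0: (5−4)−0=1 ⇒ Z
Ȟ^1: (6−0)−4=2 ⇒ Z^2
Ȟ^2: (0−0)−0=0 ⇒ 0


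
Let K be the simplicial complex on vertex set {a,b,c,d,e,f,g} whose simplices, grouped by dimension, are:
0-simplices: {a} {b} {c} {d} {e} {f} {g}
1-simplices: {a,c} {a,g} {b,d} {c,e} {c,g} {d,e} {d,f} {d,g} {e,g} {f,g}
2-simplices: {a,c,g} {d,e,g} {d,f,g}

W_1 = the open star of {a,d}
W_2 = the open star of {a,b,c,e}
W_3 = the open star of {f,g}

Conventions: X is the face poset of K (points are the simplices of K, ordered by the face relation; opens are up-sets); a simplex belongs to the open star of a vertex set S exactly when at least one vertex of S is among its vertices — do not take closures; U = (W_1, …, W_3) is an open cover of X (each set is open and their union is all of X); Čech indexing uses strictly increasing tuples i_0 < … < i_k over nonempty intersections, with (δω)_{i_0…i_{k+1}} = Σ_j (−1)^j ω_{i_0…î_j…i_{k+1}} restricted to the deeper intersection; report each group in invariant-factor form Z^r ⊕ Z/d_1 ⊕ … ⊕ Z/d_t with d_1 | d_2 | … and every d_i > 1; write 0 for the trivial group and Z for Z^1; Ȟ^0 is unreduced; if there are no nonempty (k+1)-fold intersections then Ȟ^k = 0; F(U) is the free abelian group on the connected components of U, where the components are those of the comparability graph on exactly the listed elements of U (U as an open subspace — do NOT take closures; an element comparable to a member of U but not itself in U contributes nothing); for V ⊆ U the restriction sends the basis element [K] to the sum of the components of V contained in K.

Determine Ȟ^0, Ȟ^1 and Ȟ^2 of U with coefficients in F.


nonempty intersections:
  W1={{a},{d},{a,c},{a,g},{b,d},{d,e},{d,f},{d,g},{a,c,g},{d,e,g},{d,f,g}} W2={{a},{b},{c},{e},{a,c},{a,g},{b,d},{c,e},{c,g},{d,e},{e,g},{a,c,g},{d,e,g}} W3={{f},{g},{a,g},{c,g},{d,f},{d,g},{e,g},{f,g},{a,c,g},{d,e,g},{d,f,g}}
  W12={{a},{a,c},{a,g},{b,d},{d,e},{a,c,g},{d,e,g}} W13={{a,g},{d,f},{d,g},{a,c,g},{d,e,g},{d,f,g}} W23={{a,g},{c,g},{e,g},{a,c,g},{d,e,g}}
  W123={{a,g},{a,c,g},{d,e,g}}
components per intersection:
  W1: {{a},{a,c},{a,g},{a,c,g}} {{d},{b,d},{d,e},{d,f},{d,g},{d,e,g},{d,f,g}}
  W2: {{a},{c},{e},{a,c},{a,g},{c,e},{c,g},{d,e},{e,g},{a,c,g},{d,e,g}} {{b},{b,d}}
  W3: {{f},{g},{a,g},{c,g},{d,f},{d,g},{e,g},{f,g},{a,c,g},{d,e,g},{d,f,g}}
  W12: {{a},{a,c},{a,g},{a,c,g}} {{b,d}} {{d,e},{d,e,g}}
  W13: {{a,g},{a,c,g}} {{d,f},{d,g},{d,e,g},{d,f,g}}
  W23: {{a,g},{c,g},{a,c,g}} {{e,g},{d,e,g}}
  W123: {{a,g},{a,c,g}} {{d,e,g}}
C dims 5,7,2; δ0: rk 4, SNF 1^4; δ1: rk 2, SNF 1^2
Ȟ^0: (5−4)−0=1 ⇒ Z
Ȟ^1: (7−2)−4=1 ⇒ Z
Ȟ^2: (2−0)−2=0 ⇒ 0

Ȟ^0(U;F) ≅ Z,  Ȟ^1(U;F) ≅ Z,  Ȟ^2(U;F) ≅ 0


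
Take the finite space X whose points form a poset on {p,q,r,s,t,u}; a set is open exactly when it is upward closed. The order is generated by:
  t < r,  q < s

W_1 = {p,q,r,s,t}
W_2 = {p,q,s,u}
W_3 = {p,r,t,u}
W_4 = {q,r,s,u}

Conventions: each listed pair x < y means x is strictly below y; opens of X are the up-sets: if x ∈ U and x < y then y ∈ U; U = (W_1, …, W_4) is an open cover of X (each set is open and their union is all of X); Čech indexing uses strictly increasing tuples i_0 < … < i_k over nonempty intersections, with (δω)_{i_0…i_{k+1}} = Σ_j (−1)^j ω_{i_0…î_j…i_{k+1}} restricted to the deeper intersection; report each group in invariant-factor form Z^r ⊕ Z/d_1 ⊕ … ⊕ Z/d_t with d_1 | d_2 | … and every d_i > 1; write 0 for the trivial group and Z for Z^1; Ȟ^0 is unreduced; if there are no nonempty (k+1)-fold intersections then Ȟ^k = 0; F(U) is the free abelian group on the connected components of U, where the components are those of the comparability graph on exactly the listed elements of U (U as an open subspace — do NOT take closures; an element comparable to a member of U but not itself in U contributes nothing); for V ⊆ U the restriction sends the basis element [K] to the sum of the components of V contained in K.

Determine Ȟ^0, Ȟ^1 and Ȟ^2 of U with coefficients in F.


Ȟ^0(U;F) ≅ Z^4; Ȟ^1(U;F) ≅ 0; Ȟ^2(U;F) ≅ 0

cover nerve:
  W12={p,q,s} W13={p,r,t} W14={q,r,s} W23={p,u} W24={q,s,u} W34={r,u}
  W123={p} W124={q,s} W134={r} W234={u}
components per intersection:
  W1: {p} {q,s} {r,t}
  W2: {p} {q,s} {u}
  W3: {p} {r,t} {u}
  W4: {q,s} {r} {u}
  W12: {p} {q,s}
  W13: {p} {r,t}
  W14: {q,s} {r}
  W23: {p} {u}
  W24: {q,s} {u}
  W34: {r} {u}
  W123: {p}
  W124: {q,s}
  W134: {r}
  W234: {u}
C dims 12,12,4; δ0: rk 8, SNF 1^8; δ1: rk 4, SNF 1^4
Ȟ^0: (12−8)−0=4 ⇒ Z^4
Ȟ^1: (12−4)−8=0 ⇒ 0
Ȟ^2: (4−0)−4=0 ⇒ 0


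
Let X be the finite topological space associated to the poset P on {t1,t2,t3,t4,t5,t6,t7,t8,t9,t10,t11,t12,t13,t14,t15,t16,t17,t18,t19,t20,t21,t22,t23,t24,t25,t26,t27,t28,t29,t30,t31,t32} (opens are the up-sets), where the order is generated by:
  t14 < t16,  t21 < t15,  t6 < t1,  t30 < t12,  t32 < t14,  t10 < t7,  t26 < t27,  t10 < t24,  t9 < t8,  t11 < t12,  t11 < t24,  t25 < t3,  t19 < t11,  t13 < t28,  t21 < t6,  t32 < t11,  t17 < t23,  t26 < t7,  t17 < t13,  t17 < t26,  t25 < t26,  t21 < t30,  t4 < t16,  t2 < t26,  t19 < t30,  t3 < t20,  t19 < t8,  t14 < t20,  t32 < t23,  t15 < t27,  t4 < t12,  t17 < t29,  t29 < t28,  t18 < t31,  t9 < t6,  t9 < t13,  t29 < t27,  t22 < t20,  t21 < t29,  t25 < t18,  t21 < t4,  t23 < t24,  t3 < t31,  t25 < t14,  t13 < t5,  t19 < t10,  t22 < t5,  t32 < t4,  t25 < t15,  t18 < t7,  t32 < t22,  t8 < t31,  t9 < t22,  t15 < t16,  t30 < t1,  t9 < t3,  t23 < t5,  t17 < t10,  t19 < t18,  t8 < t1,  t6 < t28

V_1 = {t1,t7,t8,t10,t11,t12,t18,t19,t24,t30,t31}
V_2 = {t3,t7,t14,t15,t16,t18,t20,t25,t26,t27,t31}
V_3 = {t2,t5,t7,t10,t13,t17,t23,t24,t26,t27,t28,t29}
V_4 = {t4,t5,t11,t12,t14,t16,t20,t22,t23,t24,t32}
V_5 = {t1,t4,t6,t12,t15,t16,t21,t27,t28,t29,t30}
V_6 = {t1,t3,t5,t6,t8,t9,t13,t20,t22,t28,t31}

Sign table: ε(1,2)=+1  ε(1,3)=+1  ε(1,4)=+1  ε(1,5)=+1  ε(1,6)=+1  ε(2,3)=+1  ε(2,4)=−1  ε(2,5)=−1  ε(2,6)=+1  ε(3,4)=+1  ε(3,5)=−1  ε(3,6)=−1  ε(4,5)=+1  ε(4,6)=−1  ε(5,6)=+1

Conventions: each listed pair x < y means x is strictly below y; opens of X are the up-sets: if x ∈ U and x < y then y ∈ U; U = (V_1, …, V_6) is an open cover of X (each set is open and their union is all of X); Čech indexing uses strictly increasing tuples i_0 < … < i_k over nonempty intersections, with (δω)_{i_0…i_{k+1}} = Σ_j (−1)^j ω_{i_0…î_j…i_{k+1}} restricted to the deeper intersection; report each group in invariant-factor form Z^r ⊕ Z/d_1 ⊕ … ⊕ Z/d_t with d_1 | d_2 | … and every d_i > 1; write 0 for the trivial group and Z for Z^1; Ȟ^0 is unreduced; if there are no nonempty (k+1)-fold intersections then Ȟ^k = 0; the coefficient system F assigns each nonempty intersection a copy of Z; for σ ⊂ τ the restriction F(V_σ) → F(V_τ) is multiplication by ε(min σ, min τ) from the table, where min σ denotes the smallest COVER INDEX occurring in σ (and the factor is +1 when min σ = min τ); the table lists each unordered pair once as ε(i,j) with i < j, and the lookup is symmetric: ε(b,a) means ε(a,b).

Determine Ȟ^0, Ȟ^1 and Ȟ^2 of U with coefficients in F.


Ȟ^0 ≅ 0,  Ȟ^1 ≅ Z/2,  Ȟ^2 ≅ Z

nerve simplices:
  V12={t7,t18,t31} V13={t7,t10,t24} V14={t11,t12,t24} V15={t1,t12,t30} V16={t1,t8,t31} V23={t7,t26,t27} V24={t14,t16,t20} V25={t15,t16,t27} V26={t3,t20,t31} V34={t5,t23,t24} V35={t27,t28,t29} V36={t5,t13,t28} V45={t4,t12,t16} V46={t5,t20,t22} V56={t1,t6,t28}
  V123={t7} V126={t31} V134={t24} V145={t12} V156={t1} V235={t27} V245={t16} V246={t20} V346={t5} V356={t28}
C dims 6,15,10; δ0: rk 6, SNF 1^5·2; δ1: rk 9, SNF 1^9
degree 0: 6−6−0 = 0 → Ȟ^0 ≅ 0
degree 1: 15−9−6 = 0 plus torsion [2] → Ȟ^1 ≅ Z/2
degree 2: 10−0−9 = 1 → Ȟ^2 ≅ Z


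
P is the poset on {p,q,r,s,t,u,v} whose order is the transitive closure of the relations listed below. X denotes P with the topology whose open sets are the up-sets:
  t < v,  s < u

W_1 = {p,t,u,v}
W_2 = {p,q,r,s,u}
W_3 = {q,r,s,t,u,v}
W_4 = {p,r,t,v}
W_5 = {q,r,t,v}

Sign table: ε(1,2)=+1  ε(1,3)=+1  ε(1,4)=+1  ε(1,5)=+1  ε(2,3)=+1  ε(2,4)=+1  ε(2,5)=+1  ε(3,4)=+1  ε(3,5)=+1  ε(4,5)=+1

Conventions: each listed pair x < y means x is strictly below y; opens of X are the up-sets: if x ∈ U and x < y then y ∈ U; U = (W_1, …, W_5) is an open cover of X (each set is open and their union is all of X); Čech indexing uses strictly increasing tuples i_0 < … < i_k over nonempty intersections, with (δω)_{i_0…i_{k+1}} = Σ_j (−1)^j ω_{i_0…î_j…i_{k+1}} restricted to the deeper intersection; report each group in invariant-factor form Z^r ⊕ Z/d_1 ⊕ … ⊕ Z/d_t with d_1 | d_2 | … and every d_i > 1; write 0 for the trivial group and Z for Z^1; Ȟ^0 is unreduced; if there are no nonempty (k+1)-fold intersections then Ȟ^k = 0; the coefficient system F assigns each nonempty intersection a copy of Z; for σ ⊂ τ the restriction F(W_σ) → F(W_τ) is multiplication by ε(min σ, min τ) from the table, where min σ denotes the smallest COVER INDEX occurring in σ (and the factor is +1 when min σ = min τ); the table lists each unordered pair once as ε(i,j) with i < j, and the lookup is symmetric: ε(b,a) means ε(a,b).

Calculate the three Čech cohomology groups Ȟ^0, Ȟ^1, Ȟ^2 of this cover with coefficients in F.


Ȟ^0(U;F) ≅ Z, Ȟ^1(U;F) ≅ 0, Ȟ^2(U;F) ≅ Z

nonempty intersections:
  W12={p,u} W13={t,u,v} W14={p,t,v} W15={t,v} W23={q,r,s,u} W24={p,r} W25={q,r} W34={r,t,v} W35={q,r,t,v} W45={r,t,v}
  W123={u} W124={p} W134={t,v} W135={t,v} W145={t,v} W234={r} W235={q,r} W245={r} W345={r,t,v}
  W1345={t,v} W2345={r}
C dims 5,10,9,2; δ0: rk 4, SNF 1^4; δ1: rk 6, SNF 1^6; δ2: rk 2, SNF 1^2
Ȟ^0: (5−4)−0=1 ⇒ Z
Ȟ^1: (10−6)−4=0 ⇒ 0
Ȟ^2: (9−2)−6=1 ⇒ Z


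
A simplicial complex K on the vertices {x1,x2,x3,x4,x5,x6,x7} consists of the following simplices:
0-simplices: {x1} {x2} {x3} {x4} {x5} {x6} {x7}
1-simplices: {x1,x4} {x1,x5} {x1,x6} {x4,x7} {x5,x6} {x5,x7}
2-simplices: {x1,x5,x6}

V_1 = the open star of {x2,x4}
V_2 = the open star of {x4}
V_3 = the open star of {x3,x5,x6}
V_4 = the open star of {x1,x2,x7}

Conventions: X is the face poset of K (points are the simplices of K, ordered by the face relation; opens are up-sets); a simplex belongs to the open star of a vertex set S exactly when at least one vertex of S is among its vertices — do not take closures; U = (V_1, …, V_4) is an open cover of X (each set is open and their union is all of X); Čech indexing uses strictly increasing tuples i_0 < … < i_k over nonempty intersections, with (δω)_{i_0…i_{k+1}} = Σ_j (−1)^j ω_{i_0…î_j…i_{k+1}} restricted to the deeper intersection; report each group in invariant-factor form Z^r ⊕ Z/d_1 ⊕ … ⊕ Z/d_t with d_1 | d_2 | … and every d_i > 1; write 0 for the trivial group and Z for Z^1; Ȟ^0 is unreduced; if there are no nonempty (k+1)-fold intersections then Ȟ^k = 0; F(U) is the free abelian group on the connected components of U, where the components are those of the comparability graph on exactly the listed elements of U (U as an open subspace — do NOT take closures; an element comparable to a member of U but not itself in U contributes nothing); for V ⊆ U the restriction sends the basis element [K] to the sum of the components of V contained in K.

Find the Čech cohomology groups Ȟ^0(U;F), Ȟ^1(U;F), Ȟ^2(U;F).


cover nerve:
  V1={{x2},{x4},{x1,x4},{x4,x7}} V2={{x4},{x1,x4},{x4,x7}} V3={{x3},{x5},{x6},{x1,x5},{x1,x6},{x5,x6},{x5,x7},{x1,x5,x6}} V4={{x1},{x2},{x7},{x1,x4},{x1,x5},{x1,x6},{x4,x7},{x5,x7},{x1,x5,x6}}
  V12={{x4},{x1,x4},{x4,x7}} V14={{x2},{x1,x4},{x4,x7}} V24={{x1,x4},{x4,x7}} V34={{x1,x5},{x1,x6},{x5,x7},{x1,x5,x6}}
  V124={{x1,x4},{x4,x7}}
components per intersection:
  V1: {{x2}} {{x4},{x1,x4},{x4,x7}}
  V2: {{x4},{x1,x4},{x4,x7}}
  V3: {{x3}} {{x5},{x6},{x1,x5},{x1,x6},{x5,x6},{x5,x7},{x1,x5,x6}}
  V4: {{x1},{x1,x4},{x1,x5},{x1,x6},{x1,x5,x6}} {{x2}} {{x7},{x4,x7},{x5,x7}}
  V12: {{x4},{x1,x4},{x4,x7}}
  V14: {{x2}} {{x1,x4}} {{x4,x7}}
  V24: {{x1,x4}} {{x4,x7}}
  V34: {{x1,x5},{x1,x6},{x1,x5,x6}} {{x5,x7}}
  V124: {{x1,x4}} {{x4,x7}}
C dims 8,8,2; δ0: rk 5, SNF 1^5; δ1: rk 2, SNF 1^2
Ȟ^0: (8−5)−0=3 ⇒ Z^3
Ȟ^1: (8−2)−5=1 ⇒ Z
Ȟ^2: (2−0)−2=0 ⇒ 0

Ȟ^0 ≅ Z^3, Ȟ^1 ≅ Z, Ȟ^2 ≅ 0


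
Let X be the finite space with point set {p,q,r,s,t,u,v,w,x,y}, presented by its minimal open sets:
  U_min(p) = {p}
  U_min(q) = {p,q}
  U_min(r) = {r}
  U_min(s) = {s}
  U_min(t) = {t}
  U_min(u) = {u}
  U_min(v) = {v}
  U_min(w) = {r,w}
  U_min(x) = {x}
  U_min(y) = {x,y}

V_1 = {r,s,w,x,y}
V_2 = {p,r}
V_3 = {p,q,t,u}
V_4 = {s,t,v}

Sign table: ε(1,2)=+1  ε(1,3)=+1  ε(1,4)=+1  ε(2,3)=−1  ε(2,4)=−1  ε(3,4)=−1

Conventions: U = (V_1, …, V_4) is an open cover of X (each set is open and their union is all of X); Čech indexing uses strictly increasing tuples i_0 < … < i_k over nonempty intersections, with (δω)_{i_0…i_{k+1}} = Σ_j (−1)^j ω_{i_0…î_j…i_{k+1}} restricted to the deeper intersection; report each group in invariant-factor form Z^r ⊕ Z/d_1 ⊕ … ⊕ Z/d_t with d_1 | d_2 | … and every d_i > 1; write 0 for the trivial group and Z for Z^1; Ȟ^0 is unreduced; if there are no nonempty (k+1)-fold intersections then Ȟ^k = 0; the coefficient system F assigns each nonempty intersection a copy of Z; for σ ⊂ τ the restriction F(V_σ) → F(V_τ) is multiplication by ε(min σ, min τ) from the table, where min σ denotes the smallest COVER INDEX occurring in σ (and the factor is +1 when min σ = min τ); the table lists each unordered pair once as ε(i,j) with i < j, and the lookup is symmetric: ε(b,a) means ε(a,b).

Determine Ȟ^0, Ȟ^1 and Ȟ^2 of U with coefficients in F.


Ȟ^0 = Z, Ȟ^1 = Z and Ȟ^2 = 0

cover nerve:
  V12={r} V14={s} V23={p} V34={t}
C dims 4,4; δ0: rk 3, SNF 1^3
Ȟ^0: (4−3)−0=1 ⇒ Z
Ȟ^1: (4−0)−3=1 ⇒ Z
Ȟ^2: (0−0)−0=0 ⇒ 0


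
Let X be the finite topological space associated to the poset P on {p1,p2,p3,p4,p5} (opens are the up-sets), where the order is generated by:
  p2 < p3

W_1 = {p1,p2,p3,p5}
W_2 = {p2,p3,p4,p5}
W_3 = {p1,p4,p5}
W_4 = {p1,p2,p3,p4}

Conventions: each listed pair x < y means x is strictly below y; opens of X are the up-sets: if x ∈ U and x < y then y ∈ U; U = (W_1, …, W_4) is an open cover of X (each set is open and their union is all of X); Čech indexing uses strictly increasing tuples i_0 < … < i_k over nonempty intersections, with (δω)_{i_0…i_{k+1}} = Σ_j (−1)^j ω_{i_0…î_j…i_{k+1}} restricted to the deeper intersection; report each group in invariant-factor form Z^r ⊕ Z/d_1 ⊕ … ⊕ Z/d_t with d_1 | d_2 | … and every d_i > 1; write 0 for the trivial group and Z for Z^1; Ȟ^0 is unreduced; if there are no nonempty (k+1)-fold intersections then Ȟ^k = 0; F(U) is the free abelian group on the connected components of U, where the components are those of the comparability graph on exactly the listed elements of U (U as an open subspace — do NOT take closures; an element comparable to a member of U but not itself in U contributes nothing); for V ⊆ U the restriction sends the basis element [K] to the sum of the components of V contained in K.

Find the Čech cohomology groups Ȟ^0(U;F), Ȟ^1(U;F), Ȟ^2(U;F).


Ȟ^0(U;F) ≅ Z^4, Ȟ^1(U;F) ≅ 0, Ȟ^2(U;F) ≅ 0

intersection data:
  W12={p2,p3,p5} W13={p1,p5} W14={p1,p2,p3} W23={p4,p5} W24={p2,p3,p4} W34={p1,p4}
  W123={p5} W124={p2,p3} W134={p1} W234={p4}
components per intersection:
  W1: {p1} {p2,p3} {p5}
  W2: {p2,p3} {p4} {p5}
  W3: {p1} {p4} {p5}
  W4: {p1} {p2,p3} {p4}
  W12: {p2,p3} {p5}
  W13: {p1} {p5}
  W14: {p1} {p2,p3}
  W23: {p4} {p5}
  W24: {p2,p3} {p4}
  W34: {p1} {p4}
  W123: {p5}
  W124: {p2,p3}
  W134: {p1}
  W234: {p4}
C dims 12,12,4; δ0: rk 8, SNF 1^8; δ1: rk 4, SNF 1^4
Ȟ^0 = (12 − 8) − 0 = 4, so Ȟ^0 ≅ Z^4
Ȟ^1 = (12 − 4) − 8 = 0, so Ȟ^1 ≅ 0
Ȟ^2 = (4 − 0) − 4 = 0, so Ȟ^2 ≅ 0
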